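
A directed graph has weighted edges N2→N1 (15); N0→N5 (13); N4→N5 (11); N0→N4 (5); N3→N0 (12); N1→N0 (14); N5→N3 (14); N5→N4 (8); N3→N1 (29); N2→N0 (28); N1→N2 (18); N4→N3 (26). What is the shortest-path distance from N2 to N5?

Routes from N2 to N5:
N2→N0→N4→N5: 28 + 5 + 11 = 44
N2→N1→N0→N4→N5: 15 + 14 + 5 + 11 = 45
N2→N0→N5: 28 + 13 = 41
N2→N1→N0→N5: 15 + 14 + 13 = 42
Shortest: 41.

41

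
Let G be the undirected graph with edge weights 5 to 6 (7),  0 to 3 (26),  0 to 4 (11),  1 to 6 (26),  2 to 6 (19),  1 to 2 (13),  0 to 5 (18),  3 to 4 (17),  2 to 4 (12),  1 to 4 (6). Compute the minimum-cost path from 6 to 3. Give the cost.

Checking several routes:
6→1→2→4→3: 26 + 13 + 12 + 17 = 68
6→2→1→4→3: 19 + 13 + 6 + 17 = 55
6→5→0→3: 7 + 18 + 26 = 51
6→5→0→4→3: 7 + 18 + 11 + 17 = 53
6→2→4→3: 19 + 12 + 17 = 48
6→1→4→3: 26 + 6 + 17 = 49
The minimum is 48.

48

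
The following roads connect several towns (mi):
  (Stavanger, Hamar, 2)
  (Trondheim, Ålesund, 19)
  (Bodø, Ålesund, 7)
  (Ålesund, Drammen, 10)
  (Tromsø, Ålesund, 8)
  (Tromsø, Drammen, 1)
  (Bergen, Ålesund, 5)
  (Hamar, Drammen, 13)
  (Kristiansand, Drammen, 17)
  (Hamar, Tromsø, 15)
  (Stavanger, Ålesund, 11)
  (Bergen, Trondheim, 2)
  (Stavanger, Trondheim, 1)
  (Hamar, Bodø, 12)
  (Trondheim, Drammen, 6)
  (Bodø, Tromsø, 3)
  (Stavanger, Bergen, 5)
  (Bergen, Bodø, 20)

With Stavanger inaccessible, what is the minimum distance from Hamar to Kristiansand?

Comparing a few candidate routes:
Hamar-Drammen-Kristiansand: 13 + 17 = 30
Hamar-Tromsø-Drammen-Kristiansand: 15 + 1 + 17 = 33
Hamar-Bodø-Ålesund-Drammen-Kristiansand: 12 + 7 + 10 + 17 = 46
Hamar-Bodø-Tromsø-Drammen-Kristiansand: 12 + 3 + 1 + 17 = 33
Hamar-Bodø-Ålesund-Bergen-Trondheim-Drammen-Kristiansand: 12 + 7 + 5 + 2 + 6 + 17 = 49
Hamar-Bodø-Ålesund-Tromsø-Drammen-Kristiansand: 12 + 7 + 8 + 1 + 17 = 45
Best route has total 30 mi.

30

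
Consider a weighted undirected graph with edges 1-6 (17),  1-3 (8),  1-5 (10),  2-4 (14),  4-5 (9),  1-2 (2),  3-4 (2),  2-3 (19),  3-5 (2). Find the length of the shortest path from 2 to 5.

12

Some routes from 2 to 5:
2 - 4 - 3 - 5: 14 + 2 + 2 = 18
2 - 3 - 5: 19 + 2 = 21
2 - 1 - 3 - 5: 2 + 8 + 2 = 12
2 - 4 - 5: 14 + 9 = 23
2 - 1 - 3 - 4 - 5: 2 + 8 + 2 + 9 = 21
2 - 1 - 5: 2 + 10 = 12
The minimum is 12.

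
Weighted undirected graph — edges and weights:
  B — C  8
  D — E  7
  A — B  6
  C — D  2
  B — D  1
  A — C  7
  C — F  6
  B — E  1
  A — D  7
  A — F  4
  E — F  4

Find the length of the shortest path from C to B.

Comparing a few candidate routes:
C → F → E → B: 6 + 4 + 1 = 11
C → D → B: 2 + 1 = 3
C → B: 8
C → D → E → B: 2 + 7 + 1 = 10
C → A → B: 7 + 6 = 13
Best route has total 3.

3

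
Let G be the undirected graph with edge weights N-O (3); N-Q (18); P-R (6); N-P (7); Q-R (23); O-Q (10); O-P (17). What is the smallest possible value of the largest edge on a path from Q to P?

Comparing a few candidate routes:
Q→N→P: max(18, 7) = 18
Q→O→N→P: max(10, 3, 7) = 10
Q→O→P: max(10, 17) = 17
Q→N→O→P: max(18, 3, 17) = 18
The minimum achievable maximum is 10.

10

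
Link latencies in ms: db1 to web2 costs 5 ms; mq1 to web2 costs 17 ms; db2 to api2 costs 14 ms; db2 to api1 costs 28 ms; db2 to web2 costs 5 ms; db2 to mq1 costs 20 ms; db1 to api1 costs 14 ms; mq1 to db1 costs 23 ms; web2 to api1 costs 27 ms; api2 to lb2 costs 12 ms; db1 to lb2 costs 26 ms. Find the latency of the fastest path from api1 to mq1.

36

Some routes from api1 to mq1:
api1-db1-web2-db2-mq1: 14 + 5 + 5 + 20 = 44
api1-db1-mq1: 14 + 23 = 37
api1-db1-web2-mq1: 14 + 5 + 17 = 36
Shortest: 36 ms.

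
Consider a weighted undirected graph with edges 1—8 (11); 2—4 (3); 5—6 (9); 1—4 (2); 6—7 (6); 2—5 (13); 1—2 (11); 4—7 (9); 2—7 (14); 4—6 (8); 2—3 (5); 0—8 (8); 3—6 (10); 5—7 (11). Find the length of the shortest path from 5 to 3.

18

Comparing a few candidate routes:
5→7→4→2→3: 11 + 9 + 3 + 5 = 28
5→6→4→2→3: 9 + 8 + 3 + 5 = 25
5→6→3: 9 + 10 = 19
5→2→3: 13 + 5 = 18
5→7→6→3: 11 + 6 + 10 = 27
5→7→2→3: 11 + 14 + 5 = 30
The minimum is 18.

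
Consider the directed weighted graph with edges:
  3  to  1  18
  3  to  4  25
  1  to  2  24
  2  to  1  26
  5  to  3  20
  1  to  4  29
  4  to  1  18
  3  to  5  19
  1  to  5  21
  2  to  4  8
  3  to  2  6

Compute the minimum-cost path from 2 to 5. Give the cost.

Paths from 2 to 5:
2 → 1 → 5: 26 + 21 = 47
2 → 4 → 1 → 5: 8 + 18 + 21 = 47
Shortest: 47.

47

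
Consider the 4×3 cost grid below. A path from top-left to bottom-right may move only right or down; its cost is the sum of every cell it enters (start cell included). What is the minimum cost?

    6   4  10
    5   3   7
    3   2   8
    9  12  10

One optimal route is [0,0] → [0,1] → [1,1] → [2,1] → [2,2] → [3,2].
Its cost is 6 + 4 + 3 + 2 + 8 + 10 = 33.

33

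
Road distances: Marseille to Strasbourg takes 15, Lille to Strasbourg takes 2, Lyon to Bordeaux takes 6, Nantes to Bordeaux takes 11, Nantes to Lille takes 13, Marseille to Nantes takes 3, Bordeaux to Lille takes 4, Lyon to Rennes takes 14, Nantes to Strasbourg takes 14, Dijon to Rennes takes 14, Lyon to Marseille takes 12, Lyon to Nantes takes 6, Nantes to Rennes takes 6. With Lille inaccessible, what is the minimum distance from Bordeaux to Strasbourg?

25

Checking several routes:
Bordeaux -> Lyon -> Marseille -> Strasbourg: 6 + 12 + 15 = 33
Bordeaux -> Nantes -> Strasbourg: 11 + 14 = 25
Bordeaux -> Lyon -> Nantes -> Marseille -> Strasbourg: 6 + 6 + 3 + 15 = 30
Bordeaux -> Nantes -> Marseille -> Strasbourg: 11 + 3 + 15 = 29
Bordeaux -> Lyon -> Nantes -> Strasbourg: 6 + 6 + 14 = 26
Bordeaux -> Lyon -> Marseille -> Nantes -> Strasbourg: 6 + 12 + 3 + 14 = 35
Best route has total 25.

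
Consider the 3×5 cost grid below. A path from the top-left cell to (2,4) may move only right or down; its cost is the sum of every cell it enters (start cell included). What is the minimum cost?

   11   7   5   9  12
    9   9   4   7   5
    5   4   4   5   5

Best path: r0c0 → r0c1 → r0c2 → r1c2 → r2c2 → r2c3 → r2c4
Cost: 11 + 7 + 5 + 4 + 4 + 5 + 5 = 41
For comparison, the top-then-right route costs 54.

41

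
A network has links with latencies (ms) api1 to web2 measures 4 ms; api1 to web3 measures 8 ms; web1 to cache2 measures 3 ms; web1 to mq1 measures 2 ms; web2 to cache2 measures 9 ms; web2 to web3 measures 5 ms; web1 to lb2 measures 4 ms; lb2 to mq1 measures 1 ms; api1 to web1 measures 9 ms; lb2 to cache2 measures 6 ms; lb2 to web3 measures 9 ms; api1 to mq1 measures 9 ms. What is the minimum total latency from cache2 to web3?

14

Comparing a few candidate routes:
cache2-lb2-web3: 6 + 9 = 15
cache2-web1-api1-web3: 3 + 9 + 8 = 20
cache2-web2-web3: 9 + 5 = 14
cache2-web2-api1-web3: 9 + 4 + 8 = 21
cache2-web1-lb2-web3: 3 + 4 + 9 = 16
cache2-web1-mq1-lb2-web3: 3 + 2 + 1 + 9 = 15
Shortest: 14 ms.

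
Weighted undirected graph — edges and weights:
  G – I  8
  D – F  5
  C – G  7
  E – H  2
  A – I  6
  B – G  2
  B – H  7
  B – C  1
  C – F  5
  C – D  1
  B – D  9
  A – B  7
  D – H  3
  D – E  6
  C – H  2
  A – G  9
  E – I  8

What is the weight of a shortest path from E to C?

Comparing a few candidate routes:
E - H - D - C: 2 + 3 + 1 = 6
E - H - B - C: 2 + 7 + 1 = 10
E - D - C: 6 + 1 = 7
E - H - C: 2 + 2 = 4
E - D - H - C: 6 + 3 + 2 = 11
The minimum is 4.

4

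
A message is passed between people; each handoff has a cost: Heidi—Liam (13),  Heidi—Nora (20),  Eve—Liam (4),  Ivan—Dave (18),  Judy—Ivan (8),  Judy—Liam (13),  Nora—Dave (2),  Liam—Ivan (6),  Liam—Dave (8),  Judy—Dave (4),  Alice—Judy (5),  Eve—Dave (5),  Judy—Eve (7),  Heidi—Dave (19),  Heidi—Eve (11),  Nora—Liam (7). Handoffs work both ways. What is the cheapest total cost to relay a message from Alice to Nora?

Checking several routes:
Alice - Judy - Eve - Dave - Nora: 5 + 7 + 5 + 2 = 19
Alice - Judy - Dave - Liam - Nora: 5 + 4 + 8 + 7 = 24
Alice - Judy - Eve - Liam - Nora: 5 + 7 + 4 + 7 = 23
Alice - Judy - Dave - Nora: 5 + 4 + 2 = 11
Shortest: 11.

11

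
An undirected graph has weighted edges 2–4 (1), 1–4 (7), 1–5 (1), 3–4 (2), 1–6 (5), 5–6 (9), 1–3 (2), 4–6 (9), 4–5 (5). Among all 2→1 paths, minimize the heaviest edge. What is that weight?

Comparing a few candidate routes:
2 -> 4 -> 1: max(1, 7) = 7
2 -> 4 -> 5 -> 1: max(1, 5, 1) = 5
2 -> 4 -> 6 -> 5 -> 1: max(1, 9, 9, 1) = 9
2 -> 4 -> 3 -> 1: max(1, 2, 2) = 2
2 -> 4 -> 5 -> 6 -> 1: max(1, 5, 9, 5) = 9
Best route has worst link 2.

2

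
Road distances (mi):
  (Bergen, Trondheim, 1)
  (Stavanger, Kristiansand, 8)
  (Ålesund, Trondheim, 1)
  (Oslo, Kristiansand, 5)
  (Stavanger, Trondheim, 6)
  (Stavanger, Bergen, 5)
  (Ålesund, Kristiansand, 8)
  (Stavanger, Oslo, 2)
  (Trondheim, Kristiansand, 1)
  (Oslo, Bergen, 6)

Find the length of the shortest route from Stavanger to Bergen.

5

Comparing a few candidate routes:
Stavanger→Kristiansand→Trondheim→Bergen: 8 + 1 + 1 = 10
Stavanger→Oslo→Kristiansand→Trondheim→Bergen: 2 + 5 + 1 + 1 = 9
Stavanger→Oslo→Bergen: 2 + 6 = 8
Stavanger→Trondheim→Bergen: 6 + 1 = 7
Stavanger→Bergen: 5
Shortest: 5 mi.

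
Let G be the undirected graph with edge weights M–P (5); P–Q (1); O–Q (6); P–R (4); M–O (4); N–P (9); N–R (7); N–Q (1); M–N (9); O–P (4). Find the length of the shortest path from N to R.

Checking several routes:
N→M→P→R: 9 + 5 + 4 = 18
N→Q→P→R: 1 + 1 + 4 = 6
N→Q→O→M→P→R: 1 + 6 + 4 + 5 + 4 = 20
N→R: 7
N→Q→O→P→R: 1 + 6 + 4 + 4 = 15
N→P→R: 9 + 4 = 13
The minimum is 6.

6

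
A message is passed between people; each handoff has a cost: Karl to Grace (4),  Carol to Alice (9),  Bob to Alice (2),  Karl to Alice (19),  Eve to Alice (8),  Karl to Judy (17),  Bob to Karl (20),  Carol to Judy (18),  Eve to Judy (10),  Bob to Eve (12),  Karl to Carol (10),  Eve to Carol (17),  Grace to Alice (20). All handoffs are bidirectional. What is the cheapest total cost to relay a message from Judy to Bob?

20

Some routes from Judy to Bob:
Judy - Karl - Bob: 17 + 20 = 37
Judy - Karl - Carol - Alice - Bob: 17 + 10 + 9 + 2 = 38
Judy - Eve - Carol - Alice - Bob: 10 + 17 + 9 + 2 = 38
Judy - Carol - Alice - Bob: 18 + 9 + 2 = 29
Judy - Eve - Bob: 10 + 12 = 22
Judy - Eve - Alice - Bob: 10 + 8 + 2 = 20
The minimum is 20.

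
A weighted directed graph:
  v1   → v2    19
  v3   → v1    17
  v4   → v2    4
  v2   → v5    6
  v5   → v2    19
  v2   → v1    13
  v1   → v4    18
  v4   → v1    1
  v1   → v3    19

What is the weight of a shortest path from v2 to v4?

Paths from v2 to v4:
v2 - v1 - v4: 13 + 18 = 31
The minimum is 31.

31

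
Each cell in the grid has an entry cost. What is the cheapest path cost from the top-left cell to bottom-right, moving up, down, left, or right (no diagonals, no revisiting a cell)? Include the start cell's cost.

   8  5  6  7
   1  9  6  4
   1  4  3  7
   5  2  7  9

32

Take r0c0 r1c0 r2c0 r2c1 r3c1 r3c2 r3c3 for a total of 8 + 1 + 1 + 4 + 2 + 7 + 9 = 32.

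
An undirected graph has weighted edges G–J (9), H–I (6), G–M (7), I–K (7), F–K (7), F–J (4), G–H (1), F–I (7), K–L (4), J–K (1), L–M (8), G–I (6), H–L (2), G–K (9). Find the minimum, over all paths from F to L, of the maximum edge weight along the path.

A few of the F→L routes:
F -> I -> G -> H -> L: max(7, 6, 1, 2) = 7
F -> I -> H -> L: max(7, 6, 2) = 7
F -> J -> K -> L: max(4, 1, 4) = 4
Best route has worst link 4.

4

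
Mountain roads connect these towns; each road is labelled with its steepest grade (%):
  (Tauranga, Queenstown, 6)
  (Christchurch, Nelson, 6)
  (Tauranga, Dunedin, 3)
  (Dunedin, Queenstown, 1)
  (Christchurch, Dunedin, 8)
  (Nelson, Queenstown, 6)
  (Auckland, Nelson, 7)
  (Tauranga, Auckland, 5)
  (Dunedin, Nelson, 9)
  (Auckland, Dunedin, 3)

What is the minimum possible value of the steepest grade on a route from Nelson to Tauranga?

Checking several routes:
Nelson → Queenstown → Dunedin → Auckland → Tauranga: max(6, 1, 3, 5) = 6
Nelson → Queenstown → Tauranga: max(6, 6) = 6
Nelson → Queenstown → Dunedin → Tauranga: max(6, 1, 3) = 6
Best route has worst link 6%.

6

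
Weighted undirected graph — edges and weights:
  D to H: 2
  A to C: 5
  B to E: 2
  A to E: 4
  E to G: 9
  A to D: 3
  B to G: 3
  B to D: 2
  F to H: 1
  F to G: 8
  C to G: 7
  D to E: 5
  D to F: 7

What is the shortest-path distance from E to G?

Comparing a few candidate routes:
E - B - G: 2 + 3 = 5
E - A - D - B - G: 4 + 3 + 2 + 3 = 12
E - G: 9
E - D - B - G: 5 + 2 + 3 = 10
Shortest: 5.

5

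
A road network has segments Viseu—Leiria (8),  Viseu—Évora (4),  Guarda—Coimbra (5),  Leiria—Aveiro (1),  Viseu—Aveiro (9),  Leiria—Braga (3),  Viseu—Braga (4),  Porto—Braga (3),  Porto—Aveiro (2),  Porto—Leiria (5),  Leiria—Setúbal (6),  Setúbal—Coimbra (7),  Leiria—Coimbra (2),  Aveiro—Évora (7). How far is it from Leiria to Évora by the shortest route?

8

Some routes from Leiria to Évora:
Leiria - Braga - Viseu - Évora: 3 + 4 + 4 = 11
Leiria - Aveiro - Évora: 1 + 7 = 8
Leiria - Viseu - Évora: 8 + 4 = 12
Leiria - Aveiro - Viseu - Évora: 1 + 9 + 4 = 14
The minimum is 8 km.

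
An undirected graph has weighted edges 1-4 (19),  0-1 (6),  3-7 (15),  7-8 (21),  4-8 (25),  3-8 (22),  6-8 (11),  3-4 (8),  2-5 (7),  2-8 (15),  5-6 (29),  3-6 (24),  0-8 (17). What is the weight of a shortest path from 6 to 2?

Paths from 6 to 2:
6 - 3 - 7 - 8 - 2: 24 + 15 + 21 + 15 = 75
6 - 3 - 4 - 8 - 2: 24 + 8 + 25 + 15 = 72
6 - 8 - 2: 11 + 15 = 26
6 - 3 - 4 - 1 - 0 - 8 - 2: 24 + 8 + 19 + 6 + 17 + 15 = 89
6 - 5 - 2: 29 + 7 = 36
6 - 3 - 8 - 2: 24 + 22 + 15 = 61
The minimum is 26.

26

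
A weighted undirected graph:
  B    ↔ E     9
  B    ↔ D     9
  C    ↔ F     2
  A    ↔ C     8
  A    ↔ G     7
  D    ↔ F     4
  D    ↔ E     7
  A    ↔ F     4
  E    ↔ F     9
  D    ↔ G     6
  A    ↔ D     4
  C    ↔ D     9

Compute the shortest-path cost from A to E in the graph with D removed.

Routes from A to E avoiding D:
A - F - E: 4 + 9 = 13
A - C - F - E: 8 + 2 + 9 = 19
The minimum is 13.

13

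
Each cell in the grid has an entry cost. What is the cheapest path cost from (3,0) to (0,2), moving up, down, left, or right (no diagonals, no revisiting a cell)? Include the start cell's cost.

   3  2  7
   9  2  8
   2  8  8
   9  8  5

30

Cheapest: r3c0→r2c0→r2c1→r1c1→r0c1→r0c2
  9 + 2 + 8 + 2 + 2 + 7 = 30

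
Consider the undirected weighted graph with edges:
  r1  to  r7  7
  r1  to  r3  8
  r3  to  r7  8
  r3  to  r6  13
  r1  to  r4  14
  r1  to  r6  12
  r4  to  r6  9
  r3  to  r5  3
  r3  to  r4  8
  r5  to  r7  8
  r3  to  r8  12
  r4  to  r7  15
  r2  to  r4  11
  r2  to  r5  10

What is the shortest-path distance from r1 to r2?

21

Some routes from r1 to r2:
r1 → r7 → r5 → r2: 7 + 8 + 10 = 25
r1 → r3 → r4 → r2: 8 + 8 + 11 = 27
r1 → r3 → r5 → r2: 8 + 3 + 10 = 21
r1 → r7 → r3 → r5 → r2: 7 + 8 + 3 + 10 = 28
r1 → r4 → r2: 14 + 11 = 25
The minimum is 21.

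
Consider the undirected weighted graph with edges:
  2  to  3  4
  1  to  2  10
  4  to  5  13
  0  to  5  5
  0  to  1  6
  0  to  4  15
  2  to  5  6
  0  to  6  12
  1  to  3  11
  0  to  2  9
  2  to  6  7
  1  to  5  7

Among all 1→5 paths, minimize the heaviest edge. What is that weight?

6

A few of the 1→5 routes:
1 - 0 - 5: max(6, 5) = 6
1 - 5: max(7) = 7
1 - 2 - 5: max(10, 6) = 10
1 - 2 - 0 - 5: max(10, 9, 5) = 10
1 - 0 - 2 - 5: max(6, 9, 6) = 9
Best route has worst link 6.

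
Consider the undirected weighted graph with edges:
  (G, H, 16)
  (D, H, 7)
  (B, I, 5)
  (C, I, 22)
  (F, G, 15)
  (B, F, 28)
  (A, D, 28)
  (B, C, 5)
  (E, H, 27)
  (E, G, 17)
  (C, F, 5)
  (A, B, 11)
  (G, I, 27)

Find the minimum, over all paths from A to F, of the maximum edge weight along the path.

A few of the A→F routes:
A -> B -> I -> G -> F: max(11, 5, 27, 15) = 27
A -> B -> C -> F: max(11, 5, 5) = 11
A -> B -> I -> C -> F: max(11, 5, 22, 5) = 22
A -> B -> C -> I -> G -> F: max(11, 5, 22, 27, 15) = 27
A -> D -> H -> E -> G -> I -> B -> C -> F: max(28, 7, 27, 17, 27, 5, 5, 5) = 28
Smallest bottleneck: 11.

11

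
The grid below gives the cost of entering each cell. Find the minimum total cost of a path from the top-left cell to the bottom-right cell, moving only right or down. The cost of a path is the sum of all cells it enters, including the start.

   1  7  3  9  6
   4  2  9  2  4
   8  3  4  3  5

22

Take r0c0 → r1c0 → r1c1 → r2c1 → r2c2 → r2c3 → r2c4 for a total of 1 + 4 + 2 + 3 + 4 + 3 + 5 = 22.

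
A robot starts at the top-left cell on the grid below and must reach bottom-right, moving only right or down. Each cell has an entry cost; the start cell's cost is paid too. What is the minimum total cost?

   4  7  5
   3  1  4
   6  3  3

Best path: (0,0) -> (1,0) -> (1,1) -> (2,1) -> (2,2)
Cost: 4 + 3 + 1 + 3 + 3 = 14
For comparison, the top-then-right route costs 23.

14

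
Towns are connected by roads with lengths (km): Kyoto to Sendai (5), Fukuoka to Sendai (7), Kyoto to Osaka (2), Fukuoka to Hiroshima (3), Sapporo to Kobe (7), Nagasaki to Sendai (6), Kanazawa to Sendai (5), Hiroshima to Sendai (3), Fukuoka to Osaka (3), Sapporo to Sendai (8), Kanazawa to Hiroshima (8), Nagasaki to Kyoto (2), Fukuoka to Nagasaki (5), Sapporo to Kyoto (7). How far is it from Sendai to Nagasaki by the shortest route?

6

A few of the Sendai→Nagasaki routes:
Sendai -> Hiroshima -> Fukuoka -> Nagasaki: 3 + 3 + 5 = 11
Sendai -> Fukuoka -> Nagasaki: 7 + 5 = 12
Sendai -> Kyoto -> Nagasaki: 5 + 2 = 7
Sendai -> Nagasaki: 6
Sendai -> Hiroshima -> Fukuoka -> Osaka -> Kyoto -> Nagasaki: 3 + 3 + 3 + 2 + 2 = 13
Sendai -> Fukuoka -> Osaka -> Kyoto -> Nagasaki: 7 + 3 + 2 + 2 = 14
Best route has total 6 km.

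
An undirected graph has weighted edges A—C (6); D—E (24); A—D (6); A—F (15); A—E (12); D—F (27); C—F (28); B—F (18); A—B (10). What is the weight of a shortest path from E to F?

Comparing a few candidate routes:
E-A-F: 12 + 15 = 27
E-A-C-F: 12 + 6 + 28 = 46
E-A-D-F: 12 + 6 + 27 = 45
E-D-A-F: 24 + 6 + 15 = 45
E-A-B-F: 12 + 10 + 18 = 40
The minimum is 27.

27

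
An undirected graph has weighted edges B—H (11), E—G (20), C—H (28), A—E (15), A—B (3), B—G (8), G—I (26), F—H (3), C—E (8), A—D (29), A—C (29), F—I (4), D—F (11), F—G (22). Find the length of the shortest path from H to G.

19

A few of the H→G routes:
H → F → I → G: 3 + 4 + 26 = 33
H → F → G: 3 + 22 = 25
H → B → A → E → G: 11 + 3 + 15 + 20 = 49
H → F → D → A → B → G: 3 + 11 + 29 + 3 + 8 = 54
H → B → G: 11 + 8 = 19
H → C → E → G: 28 + 8 + 20 = 56
Best route has total 19.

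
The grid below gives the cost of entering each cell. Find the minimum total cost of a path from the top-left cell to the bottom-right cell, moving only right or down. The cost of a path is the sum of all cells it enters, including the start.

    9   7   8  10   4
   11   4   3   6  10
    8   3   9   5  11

Best path: (0,0)→(0,1)→(1,1)→(1,2)→(1,3)→(2,3)→(2,4)
Cost: 9 + 7 + 4 + 3 + 6 + 5 + 11 = 45

45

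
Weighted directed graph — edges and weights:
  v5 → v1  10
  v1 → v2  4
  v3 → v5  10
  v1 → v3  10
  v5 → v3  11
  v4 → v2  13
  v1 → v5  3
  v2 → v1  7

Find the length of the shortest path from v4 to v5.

Routes from v4 to v5:
v4→v2→v1→v5: 13 + 7 + 3 = 23
v4→v2→v1→v3→v5: 13 + 7 + 10 + 10 = 40
The minimum is 23.

23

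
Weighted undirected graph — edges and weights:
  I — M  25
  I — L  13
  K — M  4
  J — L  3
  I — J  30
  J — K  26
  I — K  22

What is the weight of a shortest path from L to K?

Some routes from L to K:
L → J → K: 3 + 26 = 29
L → J → I → M → K: 3 + 30 + 25 + 4 = 62
L → I → K: 13 + 22 = 35
L → I → M → K: 13 + 25 + 4 = 42
L → J → I → K: 3 + 30 + 22 = 55
Shortest: 29.

29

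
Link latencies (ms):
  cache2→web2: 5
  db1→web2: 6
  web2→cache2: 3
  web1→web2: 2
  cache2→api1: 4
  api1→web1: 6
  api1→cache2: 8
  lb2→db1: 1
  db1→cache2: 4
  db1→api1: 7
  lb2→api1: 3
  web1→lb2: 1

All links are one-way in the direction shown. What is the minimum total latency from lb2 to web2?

7

A few of the lb2→web2 routes:
lb2 -> api1 -> web1 -> web2: 3 + 6 + 2 = 11
lb2 -> db1 -> api1 -> web1 -> web2: 1 + 7 + 6 + 2 = 16
lb2 -> db1 -> web2: 1 + 6 = 7
lb2 -> db1 -> cache2 -> web2: 1 + 4 + 5 = 10
Shortest: 7 ms.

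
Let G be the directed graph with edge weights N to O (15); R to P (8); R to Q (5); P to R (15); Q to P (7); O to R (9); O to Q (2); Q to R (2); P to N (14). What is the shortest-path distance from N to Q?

17

Candidate routes:
N→O→Q: 15 + 2 = 17
N→O→R→Q: 15 + 9 + 5 = 29
Best route has total 17.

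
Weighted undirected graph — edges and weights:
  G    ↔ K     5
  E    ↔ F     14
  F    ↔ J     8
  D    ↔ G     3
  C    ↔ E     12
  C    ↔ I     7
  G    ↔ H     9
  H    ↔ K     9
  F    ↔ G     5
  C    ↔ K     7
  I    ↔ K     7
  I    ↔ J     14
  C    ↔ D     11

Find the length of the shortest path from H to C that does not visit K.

23

Candidate routes:
H - G - F - J - I - C: 9 + 5 + 8 + 14 + 7 = 43
H - G - F - E - C: 9 + 5 + 14 + 12 = 40
H - G - D - C: 9 + 3 + 11 = 23
Shortest: 23.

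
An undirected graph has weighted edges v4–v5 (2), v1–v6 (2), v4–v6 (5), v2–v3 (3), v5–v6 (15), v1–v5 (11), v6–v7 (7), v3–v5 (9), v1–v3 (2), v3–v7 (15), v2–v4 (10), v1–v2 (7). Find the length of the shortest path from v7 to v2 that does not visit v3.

A few of the v7→v2 routes:
v7 → v6 → v4 → v5 → v1 → v2: 7 + 5 + 2 + 11 + 7 = 32
v7 → v6 → v4 → v2: 7 + 5 + 10 = 22
v7 → v6 → v1 → v2: 7 + 2 + 7 = 16
Shortest: 16.

16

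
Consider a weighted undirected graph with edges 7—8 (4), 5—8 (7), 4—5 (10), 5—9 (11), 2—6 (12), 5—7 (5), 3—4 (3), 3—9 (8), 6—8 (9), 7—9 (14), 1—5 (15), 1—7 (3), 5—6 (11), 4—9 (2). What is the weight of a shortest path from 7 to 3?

18

Comparing a few candidate routes:
7-9-3: 14 + 8 = 22
7-9-4-3: 14 + 2 + 3 = 19
7-5-4-3: 5 + 10 + 3 = 18
7-8-5-4-3: 4 + 7 + 10 + 3 = 24
7-5-9-4-3: 5 + 11 + 2 + 3 = 21
Best route has total 18.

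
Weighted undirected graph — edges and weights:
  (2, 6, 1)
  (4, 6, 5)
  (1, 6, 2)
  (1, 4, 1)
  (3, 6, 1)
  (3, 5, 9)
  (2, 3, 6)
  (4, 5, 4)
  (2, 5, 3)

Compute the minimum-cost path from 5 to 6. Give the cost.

4

Checking several routes:
5 -> 3 -> 6: 9 + 1 = 10
5 -> 2 -> 3 -> 6: 3 + 6 + 1 = 10
5 -> 2 -> 6: 3 + 1 = 4
5 -> 4 -> 1 -> 6: 4 + 1 + 2 = 7
5 -> 4 -> 6: 4 + 5 = 9
The minimum is 4.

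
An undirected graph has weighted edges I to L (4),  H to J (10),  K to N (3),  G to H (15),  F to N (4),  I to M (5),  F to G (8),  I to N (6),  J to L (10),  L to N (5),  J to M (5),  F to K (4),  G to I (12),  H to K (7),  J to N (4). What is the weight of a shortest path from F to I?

Some routes from F to I:
F→K→N→L→I: 4 + 3 + 5 + 4 = 16
F→K→N→I: 4 + 3 + 6 = 13
F→N→I: 4 + 6 = 10
F→N→L→I: 4 + 5 + 4 = 13
Shortest: 10.

10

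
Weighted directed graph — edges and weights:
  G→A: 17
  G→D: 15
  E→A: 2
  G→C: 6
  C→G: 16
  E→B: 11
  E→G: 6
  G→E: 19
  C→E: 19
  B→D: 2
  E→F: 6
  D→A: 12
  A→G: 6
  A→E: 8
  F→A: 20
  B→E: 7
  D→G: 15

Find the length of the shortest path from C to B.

30

Candidate routes:
C → E → B: 19 + 11 = 30
C → G → A → E → B: 16 + 17 + 8 + 11 = 52
C → G → E → B: 16 + 19 + 11 = 46
C → G → D → A → E → B: 16 + 15 + 12 + 8 + 11 = 62
Best route has total 30.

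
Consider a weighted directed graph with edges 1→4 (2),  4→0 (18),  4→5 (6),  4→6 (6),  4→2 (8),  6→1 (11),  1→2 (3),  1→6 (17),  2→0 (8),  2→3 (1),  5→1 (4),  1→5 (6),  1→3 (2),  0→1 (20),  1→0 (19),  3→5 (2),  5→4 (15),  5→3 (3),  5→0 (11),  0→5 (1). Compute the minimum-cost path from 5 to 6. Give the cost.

12

A few of the 5→6 routes:
5-0-1-6: 11 + 20 + 17 = 48
5-4-6: 15 + 6 = 21
5-1-6: 4 + 17 = 21
5-0-1-4-6: 11 + 20 + 2 + 6 = 39
5-1-4-6: 4 + 2 + 6 = 12
Best route has total 12.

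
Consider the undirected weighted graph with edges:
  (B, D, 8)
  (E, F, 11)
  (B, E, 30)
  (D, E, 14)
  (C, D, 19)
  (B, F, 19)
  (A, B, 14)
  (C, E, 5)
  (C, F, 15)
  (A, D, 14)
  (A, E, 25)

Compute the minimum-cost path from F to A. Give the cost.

Checking several routes:
F - B - A: 19 + 14 = 33
F - E - D - A: 11 + 14 + 14 = 39
F - B - D - A: 19 + 8 + 14 = 41
F - E - A: 11 + 25 = 36
Shortest: 33.

33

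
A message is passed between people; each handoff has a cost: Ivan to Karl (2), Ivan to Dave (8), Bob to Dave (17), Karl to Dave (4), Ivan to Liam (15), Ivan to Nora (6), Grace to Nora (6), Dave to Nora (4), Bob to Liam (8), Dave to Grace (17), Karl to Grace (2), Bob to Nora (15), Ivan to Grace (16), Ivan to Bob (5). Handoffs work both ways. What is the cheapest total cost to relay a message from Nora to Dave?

4

Some routes from Nora to Dave:
Nora → Dave: 4
Nora → Ivan → Dave: 6 + 8 = 14
Nora → Grace → Karl → Dave: 6 + 2 + 4 = 12
Nora → Ivan → Karl → Dave: 6 + 2 + 4 = 12
Shortest: 4.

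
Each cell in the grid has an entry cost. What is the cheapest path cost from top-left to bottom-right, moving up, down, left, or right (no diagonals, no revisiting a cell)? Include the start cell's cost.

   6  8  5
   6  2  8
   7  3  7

24

Take [0,0] -> [1,0] -> [1,1] -> [2,1] -> [2,2] for a total of 6 + 6 + 2 + 3 + 7 = 24.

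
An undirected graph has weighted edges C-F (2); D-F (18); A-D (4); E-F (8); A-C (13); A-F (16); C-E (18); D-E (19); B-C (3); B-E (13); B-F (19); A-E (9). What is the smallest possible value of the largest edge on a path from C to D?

9

A few of the C→D routes:
C → B → E → A → D: max(3, 13, 9, 4) = 13
C → F → A → D: max(2, 16, 4) = 16
C → F → E → A → D: max(2, 8, 9, 4) = 9
C → A → D: max(13, 4) = 13
The minimum achievable maximum is 9.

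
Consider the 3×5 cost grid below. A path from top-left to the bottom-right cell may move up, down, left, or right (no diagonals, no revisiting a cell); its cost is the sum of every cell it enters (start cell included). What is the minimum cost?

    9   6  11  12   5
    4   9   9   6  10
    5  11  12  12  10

Path [0,0] → [1,0] → [1,1] → [1,2] → [1,3] → [1,4] → [2,4]: 9 + 4 + 9 + 9 + 6 + 10 + 10 = 57.

57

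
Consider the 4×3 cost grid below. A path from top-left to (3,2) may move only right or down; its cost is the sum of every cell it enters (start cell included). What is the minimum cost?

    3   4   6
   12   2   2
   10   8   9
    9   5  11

31

Cheapest: r0c0 -> r0c1 -> r1c1 -> r1c2 -> r2c2 -> r3c2
  3 + 4 + 2 + 2 + 9 + 11 = 31
(Top row then right column would cost 35.)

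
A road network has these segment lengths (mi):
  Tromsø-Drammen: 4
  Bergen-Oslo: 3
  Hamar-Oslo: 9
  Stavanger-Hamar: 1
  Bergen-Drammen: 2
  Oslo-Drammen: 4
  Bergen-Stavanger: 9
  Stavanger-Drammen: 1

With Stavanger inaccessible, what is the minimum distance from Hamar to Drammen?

Candidate routes:
Hamar -> Oslo -> Drammen: 9 + 4 = 13
Hamar -> Oslo -> Bergen -> Drammen: 9 + 3 + 2 = 14
The minimum is 13 mi.

13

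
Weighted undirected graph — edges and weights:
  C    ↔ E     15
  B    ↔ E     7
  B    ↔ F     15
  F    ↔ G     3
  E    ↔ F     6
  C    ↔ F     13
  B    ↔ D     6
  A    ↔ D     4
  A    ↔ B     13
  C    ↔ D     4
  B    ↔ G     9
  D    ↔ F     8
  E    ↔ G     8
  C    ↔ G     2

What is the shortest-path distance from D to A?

4

Checking several routes:
D - C - G - E - B - A: 4 + 2 + 8 + 7 + 13 = 34
D - B - A: 6 + 13 = 19
D - A: 4
D - C - G - B - A: 4 + 2 + 9 + 13 = 28
D - F - G - B - A: 8 + 3 + 9 + 13 = 33
Shortest: 4.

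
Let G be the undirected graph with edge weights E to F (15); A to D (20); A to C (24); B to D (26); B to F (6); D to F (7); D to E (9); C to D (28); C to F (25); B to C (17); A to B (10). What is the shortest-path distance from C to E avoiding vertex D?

Candidate routes:
C → B → F → E: 17 + 6 + 15 = 38
C → F → E: 25 + 15 = 40
C → A → B → F → E: 24 + 10 + 6 + 15 = 55
Best route has total 38.

38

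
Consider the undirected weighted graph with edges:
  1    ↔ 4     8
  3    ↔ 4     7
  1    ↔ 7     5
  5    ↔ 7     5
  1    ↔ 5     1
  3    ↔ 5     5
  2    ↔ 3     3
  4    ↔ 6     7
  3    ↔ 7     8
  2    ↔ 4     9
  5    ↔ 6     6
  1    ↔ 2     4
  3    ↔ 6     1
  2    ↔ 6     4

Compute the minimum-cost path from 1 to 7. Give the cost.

Some routes from 1 to 7:
1 → 2 → 3 → 5 → 7: 4 + 3 + 5 + 5 = 17
1 → 5 → 3 → 7: 1 + 5 + 8 = 14
1 → 7: 5
1 → 2 → 3 → 7: 4 + 3 + 8 = 15
1 → 5 → 7: 1 + 5 = 6
1 → 5 → 6 → 3 → 7: 1 + 6 + 1 + 8 = 16
Shortest: 5.

5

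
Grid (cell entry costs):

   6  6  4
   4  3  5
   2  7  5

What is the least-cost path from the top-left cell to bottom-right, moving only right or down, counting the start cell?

23

One optimal route is [0,0] -> [1,0] -> [1,1] -> [1,2] -> [2,2].
Its cost is 6 + 4 + 3 + 5 + 5 = 23.
(Top row then right column would cost 26.)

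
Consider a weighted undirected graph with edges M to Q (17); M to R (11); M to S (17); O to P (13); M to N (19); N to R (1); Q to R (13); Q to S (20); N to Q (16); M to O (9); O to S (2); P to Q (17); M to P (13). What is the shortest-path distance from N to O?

Some routes from N to O:
N -> R -> M -> S -> O: 1 + 11 + 17 + 2 = 31
N -> M -> O: 19 + 9 = 28
N -> Q -> S -> O: 16 + 20 + 2 = 38
N -> R -> Q -> S -> O: 1 + 13 + 20 + 2 = 36
N -> R -> M -> O: 1 + 11 + 9 = 21
Best route has total 21.

21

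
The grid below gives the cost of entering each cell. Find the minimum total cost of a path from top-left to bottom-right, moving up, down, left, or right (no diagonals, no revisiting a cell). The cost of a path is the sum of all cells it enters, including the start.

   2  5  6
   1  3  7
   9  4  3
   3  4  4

One optimal route is (0,0) (1,0) (1,1) (2,1) (2,2) (3,2).
Its cost is 2 + 1 + 3 + 4 + 3 + 4 = 17.

17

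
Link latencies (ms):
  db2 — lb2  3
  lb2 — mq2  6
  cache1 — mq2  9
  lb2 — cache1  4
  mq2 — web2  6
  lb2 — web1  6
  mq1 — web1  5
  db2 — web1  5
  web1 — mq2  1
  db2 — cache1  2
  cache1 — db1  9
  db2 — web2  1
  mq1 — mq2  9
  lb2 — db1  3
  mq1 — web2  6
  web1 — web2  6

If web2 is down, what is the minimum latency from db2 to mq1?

Checking several routes:
db2→web1→mq1: 5 + 5 = 10
db2→lb2→mq2→web1→mq1: 3 + 6 + 1 + 5 = 15
db2→lb2→web1→mq1: 3 + 6 + 5 = 14
db2→cache1→mq2→web1→mq1: 2 + 9 + 1 + 5 = 17
db2→web1→mq2→mq1: 5 + 1 + 9 = 15
Shortest: 10 ms.

10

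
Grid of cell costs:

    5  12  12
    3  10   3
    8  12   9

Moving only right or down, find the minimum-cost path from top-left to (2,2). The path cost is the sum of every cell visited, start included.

30

One optimal route is (0,0) (1,0) (1,1) (1,2) (2,2).
Its cost is 5 + 3 + 10 + 3 + 9 = 30.
For comparison, the top-then-right route costs 41.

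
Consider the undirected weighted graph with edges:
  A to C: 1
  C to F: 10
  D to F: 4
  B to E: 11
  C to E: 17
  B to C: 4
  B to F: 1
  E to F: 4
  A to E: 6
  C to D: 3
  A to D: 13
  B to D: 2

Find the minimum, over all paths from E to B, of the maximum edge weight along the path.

Some routes from E to B:
E → A → C → D → B: max(6, 1, 3, 2) = 6
E → A → C → B: max(6, 1, 4) = 6
E → F → B: max(4, 1) = 4
E → F → D → B: max(4, 4, 2) = 4
E → A → C → D → F → B: max(6, 1, 3, 4, 1) = 6
E → F → D → C → B: max(4, 4, 3, 4) = 4
Smallest bottleneck: 4.

4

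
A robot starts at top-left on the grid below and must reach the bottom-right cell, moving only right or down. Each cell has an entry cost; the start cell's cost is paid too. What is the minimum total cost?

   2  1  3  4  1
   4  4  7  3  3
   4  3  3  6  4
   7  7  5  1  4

Take [0,0] [0,1] [0,2] [0,3] [0,4] [1,4] [2,4] [3,4] for a total of 2 + 1 + 3 + 4 + 1 + 3 + 4 + 4 = 22.

22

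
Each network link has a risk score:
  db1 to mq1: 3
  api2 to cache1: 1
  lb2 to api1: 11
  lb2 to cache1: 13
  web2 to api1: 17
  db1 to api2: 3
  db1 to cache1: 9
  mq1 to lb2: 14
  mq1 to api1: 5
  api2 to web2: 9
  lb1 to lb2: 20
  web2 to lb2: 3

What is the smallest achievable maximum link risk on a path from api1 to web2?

9

A few of the api1→web2 routes:
api1-lb2-web2: max(11, 3) = 11
api1-mq1-db1-cache1-lb2-web2: max(5, 3, 9, 13, 3) = 13
api1-mq1-db1-cache1-api2-web2: max(5, 3, 9, 1, 9) = 9
api1-mq1-db1-api2-web2: max(5, 3, 3, 9) = 9
The minimum achievable maximum is 9.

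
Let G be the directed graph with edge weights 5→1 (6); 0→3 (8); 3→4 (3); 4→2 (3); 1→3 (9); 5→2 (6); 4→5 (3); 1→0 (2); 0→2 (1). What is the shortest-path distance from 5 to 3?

15

Routes from 5 to 3:
5 - 1 - 3: 6 + 9 = 15
5 - 1 - 0 - 3: 6 + 2 + 8 = 16
Shortest: 15.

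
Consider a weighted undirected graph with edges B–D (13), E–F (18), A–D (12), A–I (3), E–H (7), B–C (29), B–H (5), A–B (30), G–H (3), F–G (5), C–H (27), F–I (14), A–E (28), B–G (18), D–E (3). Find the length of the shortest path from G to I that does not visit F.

Some routes from G to I avoiding F:
G→H→B→D→A→I: 3 + 5 + 13 + 12 + 3 = 36
G→B→D→A→I: 18 + 13 + 12 + 3 = 46
G→H→E→A→I: 3 + 7 + 28 + 3 = 41
G→H→E→D→A→I: 3 + 7 + 3 + 12 + 3 = 28
G→B→H→E→D→A→I: 18 + 5 + 7 + 3 + 12 + 3 = 48
G→H→B→A→I: 3 + 5 + 30 + 3 = 41
Best route has total 28.

28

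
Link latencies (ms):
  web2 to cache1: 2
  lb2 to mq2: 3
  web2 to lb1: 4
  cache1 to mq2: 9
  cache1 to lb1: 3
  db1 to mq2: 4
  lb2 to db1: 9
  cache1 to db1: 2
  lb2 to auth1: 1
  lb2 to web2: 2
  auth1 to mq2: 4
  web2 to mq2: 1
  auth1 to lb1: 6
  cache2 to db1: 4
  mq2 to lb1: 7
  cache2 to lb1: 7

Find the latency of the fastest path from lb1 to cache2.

7

Comparing a few candidate routes:
lb1-web2-cache1-db1-cache2: 4 + 2 + 2 + 4 = 12
lb1-web2-mq2-db1-cache2: 4 + 1 + 4 + 4 = 13
lb1-cache1-web2-mq2-db1-cache2: 3 + 2 + 1 + 4 + 4 = 14
lb1-cache1-db1-cache2: 3 + 2 + 4 = 9
lb1-cache2: 7
The minimum is 7 ms.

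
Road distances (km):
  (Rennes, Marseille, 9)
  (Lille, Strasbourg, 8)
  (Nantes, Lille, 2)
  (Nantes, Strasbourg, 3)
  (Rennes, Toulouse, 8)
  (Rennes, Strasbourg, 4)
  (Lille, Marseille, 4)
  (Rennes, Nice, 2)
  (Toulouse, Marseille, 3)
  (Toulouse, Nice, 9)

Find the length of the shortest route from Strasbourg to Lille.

5

Comparing a few candidate routes:
Strasbourg -> Nantes -> Lille: 3 + 2 = 5
Strasbourg -> Rennes -> Toulouse -> Marseille -> Lille: 4 + 8 + 3 + 4 = 19
Strasbourg -> Rennes -> Marseille -> Lille: 4 + 9 + 4 = 17
Strasbourg -> Lille: 8
Shortest: 5 km.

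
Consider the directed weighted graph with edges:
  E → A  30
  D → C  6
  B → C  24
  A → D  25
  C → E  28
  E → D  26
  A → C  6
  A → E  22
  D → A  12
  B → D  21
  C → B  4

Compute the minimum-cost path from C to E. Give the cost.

28

Routes from C to E:
C-B-D-A-E: 4 + 21 + 12 + 22 = 59
C-E: 28
Best route has total 28.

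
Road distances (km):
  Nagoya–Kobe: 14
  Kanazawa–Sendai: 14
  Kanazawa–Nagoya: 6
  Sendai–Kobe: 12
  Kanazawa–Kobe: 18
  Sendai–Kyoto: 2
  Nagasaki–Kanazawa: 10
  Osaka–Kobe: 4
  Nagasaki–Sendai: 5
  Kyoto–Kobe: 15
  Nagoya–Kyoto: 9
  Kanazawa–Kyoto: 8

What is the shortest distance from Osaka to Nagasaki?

21

Comparing a few candidate routes:
Osaka→Kobe→Kanazawa→Nagasaki: 4 + 18 + 10 = 32
Osaka→Kobe→Nagoya→Kanazawa→Nagasaki: 4 + 14 + 6 + 10 = 34
Osaka→Kobe→Sendai→Kyoto→Kanazawa→Nagasaki: 4 + 12 + 2 + 8 + 10 = 36
Osaka→Kobe→Nagoya→Kyoto→Sendai→Nagasaki: 4 + 14 + 9 + 2 + 5 = 34
Osaka→Kobe→Sendai→Nagasaki: 4 + 12 + 5 = 21
Osaka→Kobe→Kyoto→Sendai→Nagasaki: 4 + 15 + 2 + 5 = 26
Best route has total 21 km.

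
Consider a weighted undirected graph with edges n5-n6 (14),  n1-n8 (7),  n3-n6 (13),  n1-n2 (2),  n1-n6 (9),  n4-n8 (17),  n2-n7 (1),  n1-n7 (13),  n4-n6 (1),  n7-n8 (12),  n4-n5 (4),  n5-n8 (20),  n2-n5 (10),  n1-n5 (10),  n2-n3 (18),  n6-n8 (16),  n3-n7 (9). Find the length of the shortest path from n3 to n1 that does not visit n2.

22

Comparing a few candidate routes:
n3-n7-n1: 9 + 13 = 22
n3-n7-n8-n1: 9 + 12 + 7 = 28
n3-n6-n4-n5-n1: 13 + 1 + 4 + 10 = 28
n3-n6-n1: 13 + 9 = 22
Shortest: 22.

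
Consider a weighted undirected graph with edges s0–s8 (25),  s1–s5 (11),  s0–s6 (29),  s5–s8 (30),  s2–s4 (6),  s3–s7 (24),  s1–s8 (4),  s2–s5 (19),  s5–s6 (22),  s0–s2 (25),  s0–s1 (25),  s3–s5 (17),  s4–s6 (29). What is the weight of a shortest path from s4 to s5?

Some routes from s4 to s5:
s4 -> s2 -> s0 -> s8 -> s1 -> s5: 6 + 25 + 25 + 4 + 11 = 71
s4 -> s2 -> s0 -> s1 -> s5: 6 + 25 + 25 + 11 = 67
s4 -> s6 -> s5: 29 + 22 = 51
s4 -> s2 -> s5: 6 + 19 = 25
The minimum is 25.

25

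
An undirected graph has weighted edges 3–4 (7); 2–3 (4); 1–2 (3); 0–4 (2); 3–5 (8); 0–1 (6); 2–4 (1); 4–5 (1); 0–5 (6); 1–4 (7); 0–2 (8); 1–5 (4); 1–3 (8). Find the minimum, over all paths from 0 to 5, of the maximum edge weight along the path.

2

Checking several routes:
0 - 1 - 2 - 4 - 5: max(6, 3, 1, 1) = 6
0 - 4 - 5: max(2, 1) = 2
0 - 4 - 2 - 1 - 5: max(2, 1, 3, 4) = 4
0 - 5: max(6) = 6
Best route has worst link 2.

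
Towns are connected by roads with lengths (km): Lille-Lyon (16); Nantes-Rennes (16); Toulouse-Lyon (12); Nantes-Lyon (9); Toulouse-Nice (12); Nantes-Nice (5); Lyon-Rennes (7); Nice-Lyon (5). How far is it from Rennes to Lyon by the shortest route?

7

Candidate routes:
Rennes-Nantes-Nice-Lyon: 16 + 5 + 5 = 26
Rennes-Nantes-Nice-Toulouse-Lyon: 16 + 5 + 12 + 12 = 45
Rennes-Nantes-Lyon: 16 + 9 = 25
Rennes-Lyon: 7
Shortest: 7 km.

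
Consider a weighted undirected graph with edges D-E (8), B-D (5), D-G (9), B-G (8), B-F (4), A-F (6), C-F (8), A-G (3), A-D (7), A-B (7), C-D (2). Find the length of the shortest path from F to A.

Some routes from F to A:
F → B → D → A: 4 + 5 + 7 = 16
F → B → D → G → A: 4 + 5 + 9 + 3 = 21
F → B → G → A: 4 + 8 + 3 = 15
F → B → A: 4 + 7 = 11
F → C → D → A: 8 + 2 + 7 = 17
F → A: 6
Best route has total 6.

6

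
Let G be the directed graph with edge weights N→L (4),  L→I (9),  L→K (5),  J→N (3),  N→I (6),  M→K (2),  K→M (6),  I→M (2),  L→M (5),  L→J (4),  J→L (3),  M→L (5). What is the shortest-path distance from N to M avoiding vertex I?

Routes from N to M avoiding I:
N→L→M: 4 + 5 = 9
N→L→K→M: 4 + 5 + 6 = 15
The minimum is 9.

9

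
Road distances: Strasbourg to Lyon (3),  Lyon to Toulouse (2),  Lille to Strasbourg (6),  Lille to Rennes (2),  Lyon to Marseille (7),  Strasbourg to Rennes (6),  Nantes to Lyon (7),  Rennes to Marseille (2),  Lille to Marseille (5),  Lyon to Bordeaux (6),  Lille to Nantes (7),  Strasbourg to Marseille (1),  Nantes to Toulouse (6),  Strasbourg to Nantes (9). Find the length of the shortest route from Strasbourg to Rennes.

Comparing a few candidate routes:
Strasbourg-Lille-Marseille-Rennes: 6 + 5 + 2 = 13
Strasbourg-Lille-Rennes: 6 + 2 = 8
Strasbourg-Rennes: 6
Strasbourg-Lyon-Marseille-Rennes: 3 + 7 + 2 = 12
Strasbourg-Marseille-Lille-Rennes: 1 + 5 + 2 = 8
Strasbourg-Marseille-Rennes: 1 + 2 = 3
Shortest: 3.

3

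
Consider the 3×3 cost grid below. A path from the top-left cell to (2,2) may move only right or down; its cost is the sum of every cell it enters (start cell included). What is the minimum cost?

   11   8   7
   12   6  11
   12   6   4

Path (0,0)→(0,1)→(1,1)→(2,1)→(2,2): 11 + 8 + 6 + 6 + 4 = 35.

35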